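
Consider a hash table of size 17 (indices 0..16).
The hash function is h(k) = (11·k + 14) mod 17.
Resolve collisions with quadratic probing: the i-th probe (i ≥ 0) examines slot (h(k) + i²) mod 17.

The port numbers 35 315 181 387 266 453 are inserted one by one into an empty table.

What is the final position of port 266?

35 hashes to 8; slot 8 is free → place at 8.
315 hashes to 11; slot 11 is free → place at 11.
181 hashes to 16; slot 16 is free → place at 16.
387 hashes to 4; slot 4 is free → place at 4.
266 hashes to 16; 16 taken → place at 0.
453 hashes to 16; 16,0 taken → place at 3.
Table: [266, —, —, 453, 387, —, —, —, 35, —, —, 315, —, —, —, —, 181]

0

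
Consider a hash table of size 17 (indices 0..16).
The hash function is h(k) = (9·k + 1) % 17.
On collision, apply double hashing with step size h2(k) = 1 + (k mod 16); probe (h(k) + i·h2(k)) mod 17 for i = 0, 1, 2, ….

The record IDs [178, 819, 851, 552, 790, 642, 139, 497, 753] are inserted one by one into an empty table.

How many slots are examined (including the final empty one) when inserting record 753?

4

178 hashes to 5; slot 5 is free => place at 5.
819 hashes to 11; slot 11 is free => place at 11.
851 hashes to 10; slot 10 is free => place at 10.
552 hashes to 5, h2=9; 5 taken => place at 14.
790 hashes to 5, h2=7; 5 taken => place at 12.
642 hashes to 16; slot 16 is free => place at 16.
139 hashes to 11, h2=12; 11 taken => place at 6.
497 hashes to 3; slot 3 is free => place at 3.
753 hashes to 12, h2=2; 12,14,16 taken => place at 1.
Table: [., 753, ., 497, ., 178, 139, ., ., ., 851, 819, 790, ., 552, ., 642]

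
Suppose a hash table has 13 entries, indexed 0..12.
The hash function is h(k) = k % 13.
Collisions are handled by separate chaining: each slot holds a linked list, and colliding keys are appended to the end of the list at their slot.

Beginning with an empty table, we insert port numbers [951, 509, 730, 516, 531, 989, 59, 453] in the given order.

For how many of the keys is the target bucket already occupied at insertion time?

951 -> bucket 2
509 -> bucket 2 (collision)
730 -> bucket 2 (collision)
516 -> bucket 9
531 -> bucket 11
989 -> bucket 1
59 -> bucket 7
453 -> bucket 11 (collision)
Final buckets:
0: —
1: 989
2: 951 -> 509 -> 730
3: —
4: —
5: —
6: —
7: 59
8: —
9: 516
10: —
11: 531 -> 453
12: —

3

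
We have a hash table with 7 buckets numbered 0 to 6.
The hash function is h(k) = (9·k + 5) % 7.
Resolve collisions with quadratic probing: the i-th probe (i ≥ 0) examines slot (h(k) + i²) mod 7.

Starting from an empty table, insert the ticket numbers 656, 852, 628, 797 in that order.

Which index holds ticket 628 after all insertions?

656: h=1 -> slot 1
852: h=1, probe 1,2 -> slot 2
628: h=1, probe 1,2,5 -> slot 5
797: h=3 -> slot 3
Table: [-, 656, 852, 797, -, 628, -]

5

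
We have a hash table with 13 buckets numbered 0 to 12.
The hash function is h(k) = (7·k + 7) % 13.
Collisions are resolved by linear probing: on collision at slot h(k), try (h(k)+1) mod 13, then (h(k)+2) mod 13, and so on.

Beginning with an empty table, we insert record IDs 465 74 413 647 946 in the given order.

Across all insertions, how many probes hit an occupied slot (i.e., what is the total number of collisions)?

6

465: h=12 → slot 12
74: h=5 → slot 5
413: h=12, probe 12,0 → slot 0
647: h=12, probe 12,0,1 → slot 1
946: h=12, probe 12,0,1,2 → slot 2
Table: [413, 647, 946, ∅, ∅, 74, ∅, ∅, ∅, ∅, ∅, ∅, 465]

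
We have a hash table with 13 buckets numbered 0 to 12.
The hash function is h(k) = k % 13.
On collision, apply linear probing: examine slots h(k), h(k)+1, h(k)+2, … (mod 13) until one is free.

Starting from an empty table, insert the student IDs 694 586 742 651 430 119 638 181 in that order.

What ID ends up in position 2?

694 hashes to 5; slot 5 is free -> place at 5.
586 hashes to 1; slot 1 is free -> place at 1.
742 hashes to 1; 1 taken -> place at 2.
651 hashes to 1; 1,2 taken -> place at 3.
430 hashes to 1; 1,2,3 taken -> place at 4.
119 hashes to 2; 2,3,4,5 taken -> place at 6.
638 hashes to 1; 1,2,3,4,5,6 taken -> place at 7.
181 hashes to 12; slot 12 is free -> place at 12.
Table: [., 586, 742, 651, 430, 694, 119, 638, ., ., ., ., 181]

742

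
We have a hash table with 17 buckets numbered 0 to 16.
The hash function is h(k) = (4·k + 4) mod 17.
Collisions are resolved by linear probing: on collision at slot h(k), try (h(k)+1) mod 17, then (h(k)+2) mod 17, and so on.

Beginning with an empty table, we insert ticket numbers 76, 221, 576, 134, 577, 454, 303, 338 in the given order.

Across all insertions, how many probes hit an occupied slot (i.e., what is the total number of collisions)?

Insert 76: h=2, slot 2 empty → index 2.
Insert 221: h=4, slot 4 empty → index 4.
Insert 576: h=13, slot 13 empty → index 13.
Insert 134: h=13, slot 13 occupied → index 14.
Insert 577: h=0, slot 0 empty → index 0.
Insert 454: h=1, slot 1 empty → index 1.
Insert 303: h=9, slot 9 empty → index 9.
Insert 338: h=13, slots 13,14 occupied → index 15.
Table: [577, 454, 76, _, 221, _, _, _, _, 303, _, _, _, 576, 134, 338, _]

3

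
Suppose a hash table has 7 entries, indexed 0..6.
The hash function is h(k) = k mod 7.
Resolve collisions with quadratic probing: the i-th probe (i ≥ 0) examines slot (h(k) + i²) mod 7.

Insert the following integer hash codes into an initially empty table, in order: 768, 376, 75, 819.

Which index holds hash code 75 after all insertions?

2

Insert 768: h=5, slot 5 empty -> index 5.
Insert 376: h=5, slot 5 occupied -> index 6.
Insert 75: h=5, slots 5,6 occupied -> index 2.
Insert 819: h=0, slot 0 empty -> index 0.
Table: [819, ∅, 75, ∅, ∅, 768, 376]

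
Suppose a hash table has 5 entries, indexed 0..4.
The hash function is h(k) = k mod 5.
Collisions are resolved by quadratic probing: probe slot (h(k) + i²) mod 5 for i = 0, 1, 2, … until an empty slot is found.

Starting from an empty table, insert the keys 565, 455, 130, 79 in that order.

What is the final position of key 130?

4

Insert 565: h=0, slot 0 empty => index 0.
Insert 455: h=0, slot 0 occupied => index 1.
Insert 130: h=0, slots 0,1 occupied => index 4.
Insert 79: h=4, slots 4,0 occupied => index 3.
Table: [565, 455, ∅, 79, 130]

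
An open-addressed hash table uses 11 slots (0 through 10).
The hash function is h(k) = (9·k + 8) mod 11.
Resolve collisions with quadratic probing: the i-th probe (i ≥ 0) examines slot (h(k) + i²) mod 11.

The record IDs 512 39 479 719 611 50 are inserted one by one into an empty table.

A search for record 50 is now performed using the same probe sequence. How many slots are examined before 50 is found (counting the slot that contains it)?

Insert 512: h=7, slot 7 empty -> index 7.
Insert 39: h=7, slot 7 occupied -> index 8.
Insert 479: h=7, slots 7,8 occupied -> index 0.
Insert 719: h=0, slot 0 occupied -> index 1.
Insert 611: h=7, slots 7,8,0 occupied -> index 5.
Insert 50: h=7, slots 7,8,0,5,1 occupied -> index 10.
Table: [479, 719, -, -, -, 611, -, 512, 39, -, 50]
Lookup 50: h=7, probe 7,8,0,5,1,10 → found at 10.

6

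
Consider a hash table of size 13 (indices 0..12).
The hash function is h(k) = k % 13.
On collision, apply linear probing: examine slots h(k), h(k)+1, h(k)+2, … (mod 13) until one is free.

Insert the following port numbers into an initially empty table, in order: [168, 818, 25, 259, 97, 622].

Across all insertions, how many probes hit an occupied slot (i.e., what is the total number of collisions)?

Insert 168: h=12, slot 12 empty → index 12.
Insert 818: h=12, slot 12 occupied → index 0.
Insert 25: h=12, slots 12,0 occupied → index 1.
Insert 259: h=12, slots 12,0,1 occupied → index 2.
Insert 97: h=6, slot 6 empty → index 6.
Insert 622: h=11, slot 11 empty → index 11.
Table: [818, 25, 259, —, —, —, 97, —, —, —, —, 622, 168]

6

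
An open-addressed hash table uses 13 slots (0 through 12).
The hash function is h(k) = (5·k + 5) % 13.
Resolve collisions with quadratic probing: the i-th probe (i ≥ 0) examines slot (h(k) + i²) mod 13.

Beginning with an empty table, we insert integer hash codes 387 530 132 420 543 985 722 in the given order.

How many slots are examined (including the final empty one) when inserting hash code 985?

5

387 hashes to 3; slot 3 is free → place at 3.
530 hashes to 3; 3 taken → place at 4.
132 hashes to 2; slot 2 is free → place at 2.
420 hashes to 12; slot 12 is free → place at 12.
543 hashes to 3; 3,4 taken → place at 7.
985 hashes to 3; 3,4,7,12 taken → place at 6.
722 hashes to 1; slot 1 is free → place at 1.
Table: [∅, 722, 132, 387, 530, ∅, 985, 543, ∅, ∅, ∅, ∅, 420]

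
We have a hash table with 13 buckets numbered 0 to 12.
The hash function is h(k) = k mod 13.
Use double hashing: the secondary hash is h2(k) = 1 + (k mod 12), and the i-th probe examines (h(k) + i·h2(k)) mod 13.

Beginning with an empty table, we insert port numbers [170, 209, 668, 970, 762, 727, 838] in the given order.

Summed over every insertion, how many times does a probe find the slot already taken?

2

170 hashes to 1; slot 1 is free → place at 1.
209 hashes to 1, h2=6; 1 taken → place at 7.
668 hashes to 5; slot 5 is free → place at 5.
970 hashes to 8; slot 8 is free → place at 8.
762 hashes to 8, h2=7; 8 taken → place at 2.
727 hashes to 12; slot 12 is free → place at 12.
838 hashes to 6; slot 6 is free → place at 6.
Table: [_, 170, 762, _, _, 668, 838, 209, 970, _, _, _, 727]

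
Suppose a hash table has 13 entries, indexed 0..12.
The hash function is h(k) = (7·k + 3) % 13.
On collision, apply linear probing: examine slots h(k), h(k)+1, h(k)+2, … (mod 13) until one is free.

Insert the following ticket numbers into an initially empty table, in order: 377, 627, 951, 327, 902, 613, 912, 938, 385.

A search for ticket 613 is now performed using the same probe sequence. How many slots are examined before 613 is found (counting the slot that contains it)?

377: h=3 → slot 3
627: h=11 → slot 11
951: h=4 → slot 4
327: h=4, probe 4,5 → slot 5
902: h=12 → slot 12
613: h=4, probe 4,5,6 → slot 6
912: h=4, probe 4,5,6,7 → slot 7
938: h=4, probe 4,5,6,7,8 → slot 8
385: h=7, probe 7,8,9 → slot 9
Table: [∅, ∅, ∅, 377, 951, 327, 613, 912, 938, 385, ∅, 627, 902]
Lookup 613: h=4, probe 4,5,6 → found at 6.

3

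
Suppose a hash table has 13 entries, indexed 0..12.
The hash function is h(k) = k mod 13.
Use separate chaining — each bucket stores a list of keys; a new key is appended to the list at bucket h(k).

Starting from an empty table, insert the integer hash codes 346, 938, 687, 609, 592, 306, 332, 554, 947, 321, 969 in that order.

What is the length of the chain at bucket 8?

2

346 → bucket 8
938 → bucket 2
687 → bucket 11
609 → bucket 11 (collision)
592 → bucket 7
306 → bucket 7 (collision)
332 → bucket 7 (collision)
554 → bucket 8 (collision)
947 → bucket 11 (collision)
321 → bucket 9
969 → bucket 7 (collision)
Final buckets:
0: _
1: _
2: 938
3: _
4: _
5: _
6: _
7: 592 -> 306 -> 332 -> 969
8: 346 -> 554
9: 321
10: _
11: 687 -> 609 -> 947
12: _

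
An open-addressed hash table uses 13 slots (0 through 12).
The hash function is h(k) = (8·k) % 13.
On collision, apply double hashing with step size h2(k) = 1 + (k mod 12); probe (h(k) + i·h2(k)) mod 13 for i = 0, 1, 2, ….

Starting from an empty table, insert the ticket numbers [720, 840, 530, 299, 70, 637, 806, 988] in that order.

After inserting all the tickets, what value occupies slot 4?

637

Insert 720: h=1, slot 1 empty -> index 1.
Insert 840: h=12, slot 12 empty -> index 12.
Insert 530: h=2, slot 2 empty -> index 2.
Insert 299: h=0, slot 0 empty -> index 0.
Insert 70: h=1, h2=11, slots 1,12 occupied -> index 10.
Insert 637: h=0, h2=2, slots 0,2 occupied -> index 4.
Insert 806: h=0, h2=3, slot 0 occupied -> index 3.
Insert 988: h=0, h2=5, slot 0 occupied -> index 5.
Table: [299, 720, 530, 806, 637, 988, ., ., ., ., 70, ., 840]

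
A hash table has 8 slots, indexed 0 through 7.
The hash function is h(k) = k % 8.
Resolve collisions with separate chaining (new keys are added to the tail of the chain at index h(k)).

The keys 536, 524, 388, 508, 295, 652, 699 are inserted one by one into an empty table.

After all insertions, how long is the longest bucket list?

4

536 → bucket 0
524 → bucket 4
388 → bucket 4 (collision)
508 → bucket 4 (collision)
295 → bucket 7
652 → bucket 4 (collision)
699 → bucket 3
Final buckets:
0: 536
1: —
2: —
3: 699
4: 524 -> 388 -> 508 -> 652
5: —
6: —
7: 295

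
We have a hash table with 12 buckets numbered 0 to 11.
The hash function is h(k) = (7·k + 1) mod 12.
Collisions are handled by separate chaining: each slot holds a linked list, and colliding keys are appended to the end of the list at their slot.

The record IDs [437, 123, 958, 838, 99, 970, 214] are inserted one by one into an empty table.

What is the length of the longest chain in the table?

4

437 → bucket 0
123 → bucket 10
958 → bucket 11
838 → bucket 11 (collision)
99 → bucket 10 (collision)
970 → bucket 11 (collision)
214 → bucket 11 (collision)
Final buckets:
0: 437
1: .
2: .
3: .
4: .
5: .
6: .
7: .
8: .
9: .
10: 123 -> 99
11: 958 -> 838 -> 970 -> 214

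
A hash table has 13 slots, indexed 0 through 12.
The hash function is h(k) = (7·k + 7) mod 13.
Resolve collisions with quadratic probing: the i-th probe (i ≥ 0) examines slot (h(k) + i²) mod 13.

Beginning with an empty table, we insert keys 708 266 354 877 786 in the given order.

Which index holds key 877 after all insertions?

708: h=10 => slot 10
266: h=10, probe 10,11 => slot 11
354: h=2 => slot 2
877: h=10, probe 10,11,1 => slot 1
786: h=10, probe 10,11,1,6 => slot 6
Table: [-, 877, 354, -, -, -, 786, -, -, -, 708, 266, -]

1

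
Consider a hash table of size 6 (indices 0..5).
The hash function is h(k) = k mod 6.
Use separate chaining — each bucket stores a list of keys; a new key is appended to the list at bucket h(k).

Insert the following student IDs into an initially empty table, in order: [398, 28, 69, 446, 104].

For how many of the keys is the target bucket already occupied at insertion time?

Insert 398: h=2, bucket 2 empty -> new chain.
Insert 28: h=4, bucket 4 empty -> new chain.
Insert 69: h=3, bucket 3 empty -> new chain.
Insert 446: h=2, bucket 2 nonempty -> append to chain.
Insert 104: h=2, bucket 2 nonempty -> append to chain.
Final buckets:
0: _
1: _
2: 398 -> 446 -> 104
3: 69
4: 28
5: _

2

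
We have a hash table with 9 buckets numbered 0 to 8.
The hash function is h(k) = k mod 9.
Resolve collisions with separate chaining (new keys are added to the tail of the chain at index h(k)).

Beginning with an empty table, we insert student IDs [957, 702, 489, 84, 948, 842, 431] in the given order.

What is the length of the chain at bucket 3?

957 -> bucket 3
702 -> bucket 0
489 -> bucket 3 (collision)
84 -> bucket 3 (collision)
948 -> bucket 3 (collision)
842 -> bucket 5
431 -> bucket 8
Final buckets:
0: 702
1: —
2: —
3: 957 -> 489 -> 84 -> 948
4: —
5: 842
6: —
7: —
8: 431

4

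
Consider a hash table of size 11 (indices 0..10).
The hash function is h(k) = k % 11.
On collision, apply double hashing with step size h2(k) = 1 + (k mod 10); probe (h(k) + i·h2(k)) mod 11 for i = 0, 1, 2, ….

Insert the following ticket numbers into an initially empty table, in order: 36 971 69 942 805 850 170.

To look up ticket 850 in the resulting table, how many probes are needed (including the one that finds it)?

36: h=3 -> slot 3
971: h=3, h2=2, probe 3,5 -> slot 5
69: h=3, h2=10, probe 3,2 -> slot 2
942: h=7 -> slot 7
805: h=2, h2=6, probe 2,8 -> slot 8
850: h=3, h2=1, probe 3,4 -> slot 4
170: h=5, h2=1, probe 5,6 -> slot 6
Table: [_, _, 69, 36, 850, 971, 170, 942, 805, _, _]
Lookup 850: h=3, h2=1, probe 3,4 → found at 4.

2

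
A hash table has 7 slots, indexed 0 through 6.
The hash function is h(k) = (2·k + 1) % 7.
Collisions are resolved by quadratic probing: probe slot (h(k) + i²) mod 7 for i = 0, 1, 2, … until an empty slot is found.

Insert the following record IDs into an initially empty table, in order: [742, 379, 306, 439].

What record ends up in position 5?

Insert 742: h=1, slot 1 empty → index 1.
Insert 379: h=3, slot 3 empty → index 3.
Insert 306: h=4, slot 4 empty → index 4.
Insert 439: h=4, slot 4 occupied → index 5.
Table: [-, 742, -, 379, 306, 439, -]

439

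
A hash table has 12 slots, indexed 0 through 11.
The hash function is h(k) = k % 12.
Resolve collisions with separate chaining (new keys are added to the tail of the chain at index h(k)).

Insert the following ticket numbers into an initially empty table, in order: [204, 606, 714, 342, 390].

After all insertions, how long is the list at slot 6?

204 → bucket 0
606 → bucket 6
714 → bucket 6 (collision)
342 → bucket 6 (collision)
390 → bucket 6 (collision)
Final buckets:
0: 204
1: —
2: —
3: —
4: —
5: —
6: 606 -> 714 -> 342 -> 390
7: —
8: —
9: —
10: —
11: —

4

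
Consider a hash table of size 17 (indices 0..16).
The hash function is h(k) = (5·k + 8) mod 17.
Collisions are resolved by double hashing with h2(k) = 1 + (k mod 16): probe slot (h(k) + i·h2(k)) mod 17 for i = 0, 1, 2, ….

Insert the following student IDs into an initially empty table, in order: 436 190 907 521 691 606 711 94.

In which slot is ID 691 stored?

Insert 436: h=12, slot 12 empty => index 12.
Insert 190: h=6, slot 6 empty => index 6.
Insert 907: h=4, slot 4 empty => index 4.
Insert 521: h=12, h2=10, slot 12 occupied => index 5.
Insert 691: h=12, h2=4, slot 12 occupied => index 16.
Insert 606: h=12, h2=15, slot 12 occupied => index 10.
Insert 711: h=10, h2=8, slot 10 occupied => index 1.
Insert 94: h=2, slot 2 empty => index 2.
Table: [—, 711, 94, —, 907, 521, 190, —, —, —, 606, —, 436, —, —, —, 691]

16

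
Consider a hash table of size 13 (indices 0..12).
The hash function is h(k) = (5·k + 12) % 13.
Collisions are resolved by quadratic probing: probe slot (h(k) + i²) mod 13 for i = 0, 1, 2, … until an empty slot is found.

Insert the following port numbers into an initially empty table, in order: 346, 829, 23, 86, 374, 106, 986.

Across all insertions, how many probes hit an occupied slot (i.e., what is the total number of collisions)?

346: h=0 → slot 0
829: h=10 → slot 10
23: h=10, probe 10,11 → slot 11
86: h=0, probe 0,1 → slot 1
374: h=10, probe 10,11,1,6 → slot 6
106: h=9 → slot 9
986: h=2 → slot 2
Table: [346, 86, 986, ∅, ∅, ∅, 374, ∅, ∅, 106, 829, 23, ∅]

5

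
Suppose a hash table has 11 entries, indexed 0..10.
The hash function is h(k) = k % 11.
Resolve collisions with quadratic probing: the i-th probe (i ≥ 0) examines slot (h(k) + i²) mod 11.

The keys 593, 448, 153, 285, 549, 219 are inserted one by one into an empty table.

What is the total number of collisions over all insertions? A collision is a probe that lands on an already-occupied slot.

593 hashes to 10; slot 10 is free -> place at 10.
448 hashes to 8; slot 8 is free -> place at 8.
153 hashes to 10; 10 taken -> place at 0.
285 hashes to 10; 10,0 taken -> place at 3.
549 hashes to 10; 10,0,3,8 taken -> place at 4.
219 hashes to 10; 10,0,3,8,4 taken -> place at 2.
Table: [153, -, 219, 285, 549, -, -, -, 448, -, 593]

12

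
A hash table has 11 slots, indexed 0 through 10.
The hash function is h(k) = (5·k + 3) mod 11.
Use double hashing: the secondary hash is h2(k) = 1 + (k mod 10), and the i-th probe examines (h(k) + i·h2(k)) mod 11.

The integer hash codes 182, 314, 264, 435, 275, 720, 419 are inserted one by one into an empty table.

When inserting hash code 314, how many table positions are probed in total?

2

182: h=0 → slot 0
314: h=0, h2=5, probe 0,5 → slot 5
264: h=3 → slot 3
435: h=0, h2=6, probe 0,6 → slot 6
275: h=3, h2=6, probe 3,9 → slot 9
720: h=6, h2=1, probe 6,7 → slot 7
419: h=8 → slot 8
Table: [182, ∅, ∅, 264, ∅, 314, 435, 720, 419, 275, ∅]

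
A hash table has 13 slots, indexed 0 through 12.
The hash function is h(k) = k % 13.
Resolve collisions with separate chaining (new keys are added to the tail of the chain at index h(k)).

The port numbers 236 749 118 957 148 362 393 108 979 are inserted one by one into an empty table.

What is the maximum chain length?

Insert 236: h=2, bucket 2 empty -> new chain.
Insert 749: h=8, bucket 8 empty -> new chain.
Insert 118: h=1, bucket 1 empty -> new chain.
Insert 957: h=8, bucket 8 nonempty -> append to chain.
Insert 148: h=5, bucket 5 empty -> new chain.
Insert 362: h=11, bucket 11 empty -> new chain.
Insert 393: h=3, bucket 3 empty -> new chain.
Insert 108: h=4, bucket 4 empty -> new chain.
Insert 979: h=4, bucket 4 nonempty -> append to chain.
Final buckets:
0: ∅
1: 118
2: 236
3: 393
4: 108 -> 979
5: 148
6: ∅
7: ∅
8: 749 -> 957
9: ∅
10: ∅
11: 362
12: ∅

2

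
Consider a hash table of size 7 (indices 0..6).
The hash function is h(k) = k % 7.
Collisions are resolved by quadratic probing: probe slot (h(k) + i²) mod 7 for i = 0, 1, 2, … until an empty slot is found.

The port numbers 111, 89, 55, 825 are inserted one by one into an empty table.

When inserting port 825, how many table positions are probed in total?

Insert 111: h=6, slot 6 empty → index 6.
Insert 89: h=5, slot 5 empty → index 5.
Insert 55: h=6, slot 6 occupied → index 0.
Insert 825: h=6, slots 6,0 occupied → index 3.
Table: [55, ., ., 825, ., 89, 111]

3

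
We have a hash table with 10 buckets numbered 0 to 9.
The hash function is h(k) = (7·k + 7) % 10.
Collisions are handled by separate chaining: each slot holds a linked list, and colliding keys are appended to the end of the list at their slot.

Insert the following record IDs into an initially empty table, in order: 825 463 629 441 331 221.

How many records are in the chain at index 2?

825 -> bucket 2
463 -> bucket 8
629 -> bucket 0
441 -> bucket 4
331 -> bucket 4 (collision)
221 -> bucket 4 (collision)
Final buckets:
0: 629
1: _
2: 825
3: _
4: 441 -> 331 -> 221
5: _
6: _
7: _
8: 463
9: _

1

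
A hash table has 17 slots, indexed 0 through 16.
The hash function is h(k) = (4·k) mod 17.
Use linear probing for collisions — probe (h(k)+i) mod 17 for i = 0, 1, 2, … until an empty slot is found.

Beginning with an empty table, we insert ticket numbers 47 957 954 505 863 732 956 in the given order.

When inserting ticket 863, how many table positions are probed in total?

47 hashes to 1; slot 1 is free -> place at 1.
957 hashes to 3; slot 3 is free -> place at 3.
954 hashes to 8; slot 8 is free -> place at 8.
505 hashes to 14; slot 14 is free -> place at 14.
863 hashes to 1; 1 taken -> place at 2.
732 hashes to 4; slot 4 is free -> place at 4.
956 hashes to 16; slot 16 is free -> place at 16.
Table: [∅, 47, 863, 957, 732, ∅, ∅, ∅, 954, ∅, ∅, ∅, ∅, ∅, 505, ∅, 956]

2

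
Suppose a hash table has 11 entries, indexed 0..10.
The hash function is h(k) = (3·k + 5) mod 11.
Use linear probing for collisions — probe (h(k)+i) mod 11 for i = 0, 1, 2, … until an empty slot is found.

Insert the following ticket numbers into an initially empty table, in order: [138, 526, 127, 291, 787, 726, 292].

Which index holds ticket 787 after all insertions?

3

138 hashes to 1; slot 1 is free → place at 1.
526 hashes to 10; slot 10 is free → place at 10.
127 hashes to 1; 1 taken → place at 2.
291 hashes to 9; slot 9 is free → place at 9.
787 hashes to 1; 1,2 taken → place at 3.
726 hashes to 5; slot 5 is free → place at 5.
292 hashes to 1; 1,2,3 taken → place at 4.
Table: [., 138, 127, 787, 292, 726, ., ., ., 291, 526]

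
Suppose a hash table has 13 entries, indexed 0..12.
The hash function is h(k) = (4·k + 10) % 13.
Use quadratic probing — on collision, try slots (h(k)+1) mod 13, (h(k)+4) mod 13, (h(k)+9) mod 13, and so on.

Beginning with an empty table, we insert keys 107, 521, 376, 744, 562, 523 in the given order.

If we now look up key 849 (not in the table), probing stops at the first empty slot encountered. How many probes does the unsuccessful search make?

Insert 107: h=9, slot 9 empty -> index 9.
Insert 521: h=1, slot 1 empty -> index 1.
Insert 376: h=6, slot 6 empty -> index 6.
Insert 744: h=9, slot 9 occupied -> index 10.
Insert 562: h=9, slots 9,10 occupied -> index 0.
Insert 523: h=9, slots 9,10,0 occupied -> index 5.
Table: [562, 521, -, -, -, 523, 376, -, -, 107, 744, -, -]
Lookup 849: h=0, probe 0,1,4 → slot 4 empty, not found.

3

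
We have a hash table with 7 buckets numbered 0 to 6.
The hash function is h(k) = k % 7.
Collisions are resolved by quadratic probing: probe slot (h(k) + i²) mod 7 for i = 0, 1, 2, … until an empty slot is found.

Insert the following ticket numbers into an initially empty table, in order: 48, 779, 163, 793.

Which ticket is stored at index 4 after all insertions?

48: h=6 => slot 6
779: h=2 => slot 2
163: h=2, probe 2,3 => slot 3
793: h=2, probe 2,3,6,4 => slot 4
Table: [_, _, 779, 163, 793, _, 48]

793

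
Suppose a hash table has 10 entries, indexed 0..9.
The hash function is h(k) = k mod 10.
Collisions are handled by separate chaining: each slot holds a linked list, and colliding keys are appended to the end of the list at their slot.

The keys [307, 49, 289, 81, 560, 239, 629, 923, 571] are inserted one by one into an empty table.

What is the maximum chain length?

307 → bucket 7
49 → bucket 9
289 → bucket 9 (collision)
81 → bucket 1
560 → bucket 0
239 → bucket 9 (collision)
629 → bucket 9 (collision)
923 → bucket 3
571 → bucket 1 (collision)
Final buckets:
0: 560
1: 81 -> 571
2: _
3: 923
4: _
5: _
6: _
7: 307
8: _
9: 49 -> 289 -> 239 -> 629

4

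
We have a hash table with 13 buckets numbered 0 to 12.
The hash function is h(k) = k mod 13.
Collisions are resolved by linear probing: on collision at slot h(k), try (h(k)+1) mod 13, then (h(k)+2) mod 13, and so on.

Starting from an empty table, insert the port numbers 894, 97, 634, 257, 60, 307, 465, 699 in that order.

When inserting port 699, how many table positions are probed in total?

Insert 894: h=10, slot 10 empty → index 10.
Insert 97: h=6, slot 6 empty → index 6.
Insert 634: h=10, slot 10 occupied → index 11.
Insert 257: h=10, slots 10,11 occupied → index 12.
Insert 60: h=8, slot 8 empty → index 8.
Insert 307: h=8, slot 8 occupied → index 9.
Insert 465: h=10, slots 10,11,12 occupied → index 0.
Insert 699: h=10, slots 10,11,12,0 occupied → index 1.
Table: [465, 699, —, —, —, —, 97, —, 60, 307, 894, 634, 257]

5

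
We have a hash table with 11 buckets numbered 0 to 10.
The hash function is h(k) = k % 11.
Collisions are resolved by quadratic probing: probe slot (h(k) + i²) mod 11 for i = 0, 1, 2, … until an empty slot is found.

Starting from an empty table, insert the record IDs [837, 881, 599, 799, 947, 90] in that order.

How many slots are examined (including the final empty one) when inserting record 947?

837: h=1 -> slot 1
881: h=1, probe 1,2 -> slot 2
599: h=5 -> slot 5
799: h=7 -> slot 7
947: h=1, probe 1,2,5,10 -> slot 10
90: h=2, probe 2,3 -> slot 3
Table: [., 837, 881, 90, ., 599, ., 799, ., ., 947]

4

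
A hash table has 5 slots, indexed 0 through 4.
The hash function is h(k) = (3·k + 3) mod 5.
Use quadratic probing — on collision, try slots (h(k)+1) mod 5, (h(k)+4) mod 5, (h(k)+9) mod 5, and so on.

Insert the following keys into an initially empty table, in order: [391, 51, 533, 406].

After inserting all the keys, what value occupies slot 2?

51

Insert 391: h=1, slot 1 empty → index 1.
Insert 51: h=1, slot 1 occupied → index 2.
Insert 533: h=2, slot 2 occupied → index 3.
Insert 406: h=1, slots 1,2 occupied → index 0.
Table: [406, 391, 51, 533, _]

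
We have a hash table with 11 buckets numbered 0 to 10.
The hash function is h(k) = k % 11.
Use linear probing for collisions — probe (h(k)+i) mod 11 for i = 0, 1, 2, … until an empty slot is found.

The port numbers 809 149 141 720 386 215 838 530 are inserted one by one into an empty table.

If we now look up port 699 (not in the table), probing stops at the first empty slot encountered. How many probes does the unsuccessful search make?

809 hashes to 6; slot 6 is free → place at 6.
149 hashes to 6; 6 taken → place at 7.
141 hashes to 9; slot 9 is free → place at 9.
720 hashes to 5; slot 5 is free → place at 5.
386 hashes to 1; slot 1 is free → place at 1.
215 hashes to 6; 6,7 taken → place at 8.
838 hashes to 2; slot 2 is free → place at 2.
530 hashes to 2; 2 taken → place at 3.
Table: [_, 386, 838, 530, _, 720, 809, 149, 215, 141, _]
Lookup 699: h=6, probe 6,7,8,9,10 → slot 10 empty, not found.

5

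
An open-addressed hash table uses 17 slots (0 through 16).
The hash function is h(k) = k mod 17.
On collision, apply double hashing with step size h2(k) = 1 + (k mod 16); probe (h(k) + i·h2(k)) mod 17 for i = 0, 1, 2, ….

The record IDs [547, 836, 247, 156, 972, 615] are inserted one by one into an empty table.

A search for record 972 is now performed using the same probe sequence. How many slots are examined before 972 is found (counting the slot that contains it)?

547 hashes to 3; slot 3 is free => place at 3.
836 hashes to 3, h2=5; 3 taken => place at 8.
247 hashes to 9; slot 9 is free => place at 9.
156 hashes to 3, h2=13; 3 taken => place at 16.
972 hashes to 3, h2=13; 3,16 taken => place at 12.
615 hashes to 3, h2=8; 3 taken => place at 11.
Table: [—, —, —, 547, —, —, —, —, 836, 247, —, 615, 972, —, —, —, 156]
Lookup 972: h=3, h2=13, probe 3,16,12 → found at 12.

3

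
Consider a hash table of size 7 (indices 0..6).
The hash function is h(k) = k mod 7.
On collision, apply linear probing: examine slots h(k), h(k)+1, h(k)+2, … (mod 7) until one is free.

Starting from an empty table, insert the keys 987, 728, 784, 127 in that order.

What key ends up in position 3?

Insert 987: h=0, slot 0 empty -> index 0.
Insert 728: h=0, slot 0 occupied -> index 1.
Insert 784: h=0, slots 0,1 occupied -> index 2.
Insert 127: h=1, slots 1,2 occupied -> index 3.
Table: [987, 728, 784, 127, -, -, -]

127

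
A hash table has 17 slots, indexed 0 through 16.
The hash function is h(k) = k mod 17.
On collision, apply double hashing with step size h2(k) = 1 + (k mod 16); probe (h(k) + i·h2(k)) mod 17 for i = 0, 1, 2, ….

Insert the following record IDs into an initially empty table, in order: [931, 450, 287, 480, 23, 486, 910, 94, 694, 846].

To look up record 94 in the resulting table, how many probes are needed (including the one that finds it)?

Insert 931: h=13, slot 13 empty => index 13.
Insert 450: h=8, slot 8 empty => index 8.
Insert 287: h=15, slot 15 empty => index 15.
Insert 480: h=4, slot 4 empty => index 4.
Insert 23: h=6, slot 6 empty => index 6.
Insert 486: h=10, slot 10 empty => index 10.
Insert 910: h=9, slot 9 empty => index 9.
Insert 94: h=9, h2=15, slot 9 occupied => index 7.
Insert 694: h=14, slot 14 empty => index 14.
Insert 846: h=13, h2=15, slot 13 occupied => index 11.
Table: [—, —, —, —, 480, —, 23, 94, 450, 910, 486, 846, —, 931, 694, 287, —]
Lookup 94: h=9, h2=15, probe 9,7 → found at 7.

2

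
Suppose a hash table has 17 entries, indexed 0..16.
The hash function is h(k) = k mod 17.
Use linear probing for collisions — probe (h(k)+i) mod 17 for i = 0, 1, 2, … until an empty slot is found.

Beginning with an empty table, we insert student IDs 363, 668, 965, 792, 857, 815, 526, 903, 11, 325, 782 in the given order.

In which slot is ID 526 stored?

Insert 363: h=6, slot 6 empty -> index 6.
Insert 668: h=5, slot 5 empty -> index 5.
Insert 965: h=13, slot 13 empty -> index 13.
Insert 792: h=10, slot 10 empty -> index 10.
Insert 857: h=7, slot 7 empty -> index 7.
Insert 815: h=16, slot 16 empty -> index 16.
Insert 526: h=16, slot 16 occupied -> index 0.
Insert 903: h=2, slot 2 empty -> index 2.
Insert 11: h=11, slot 11 empty -> index 11.
Insert 325: h=2, slot 2 occupied -> index 3.
Insert 782: h=0, slot 0 occupied -> index 1.
Table: [526, 782, 903, 325, _, 668, 363, 857, _, _, 792, 11, _, 965, _, _, 815]

0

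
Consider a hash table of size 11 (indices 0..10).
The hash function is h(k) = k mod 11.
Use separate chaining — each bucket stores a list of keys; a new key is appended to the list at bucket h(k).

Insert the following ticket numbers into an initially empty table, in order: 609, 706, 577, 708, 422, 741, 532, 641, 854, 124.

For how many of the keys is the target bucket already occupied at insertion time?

Insert 609: h=4, bucket 4 empty → new chain.
Insert 706: h=2, bucket 2 empty → new chain.
Insert 577: h=5, bucket 5 empty → new chain.
Insert 708: h=4, bucket 4 nonempty → append to chain.
Insert 422: h=4, bucket 4 nonempty → append to chain.
Insert 741: h=4, bucket 4 nonempty → append to chain.
Insert 532: h=4, bucket 4 nonempty → append to chain.
Insert 641: h=3, bucket 3 empty → new chain.
Insert 854: h=7, bucket 7 empty → new chain.
Insert 124: h=3, bucket 3 nonempty → append to chain.
Final buckets:
0: _
1: _
2: 706
3: 641 -> 124
4: 609 -> 708 -> 422 -> 741 -> 532
5: 577
6: _
7: 854
8: _
9: _
10: _

5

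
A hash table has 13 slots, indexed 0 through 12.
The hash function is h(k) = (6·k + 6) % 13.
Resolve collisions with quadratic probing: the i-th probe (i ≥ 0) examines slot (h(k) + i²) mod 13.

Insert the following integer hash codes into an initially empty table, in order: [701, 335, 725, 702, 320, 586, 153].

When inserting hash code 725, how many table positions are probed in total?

701: h=0 => slot 0
335: h=1 => slot 1
725: h=1, probe 1,2 => slot 2
702: h=6 => slot 6
320: h=2, probe 2,3 => slot 3
586: h=12 => slot 12
153: h=1, probe 1,2,5 => slot 5
Table: [701, 335, 725, 320, _, 153, 702, _, _, _, _, _, 586]

2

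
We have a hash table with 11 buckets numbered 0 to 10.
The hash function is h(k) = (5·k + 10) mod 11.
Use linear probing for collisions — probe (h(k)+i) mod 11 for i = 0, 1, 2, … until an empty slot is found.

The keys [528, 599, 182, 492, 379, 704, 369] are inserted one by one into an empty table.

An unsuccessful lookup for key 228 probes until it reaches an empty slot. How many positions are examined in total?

Insert 528: h=10, slot 10 empty => index 10.
Insert 599: h=2, slot 2 empty => index 2.
Insert 182: h=7, slot 7 empty => index 7.
Insert 492: h=6, slot 6 empty => index 6.
Insert 379: h=2, slot 2 occupied => index 3.
Insert 704: h=10, slot 10 occupied => index 0.
Insert 369: h=7, slot 7 occupied => index 8.
Table: [704, ∅, 599, 379, ∅, ∅, 492, 182, 369, ∅, 528]
Lookup 228: h=6, probe 6,7,8,9 → slot 9 empty, not found.

4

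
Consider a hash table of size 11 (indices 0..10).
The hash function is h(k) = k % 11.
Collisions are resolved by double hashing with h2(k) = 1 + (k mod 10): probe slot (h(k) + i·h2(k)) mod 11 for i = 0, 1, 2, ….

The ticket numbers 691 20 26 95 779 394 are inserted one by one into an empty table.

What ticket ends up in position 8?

Insert 691: h=9, slot 9 empty -> index 9.
Insert 20: h=9, h2=1, slot 9 occupied -> index 10.
Insert 26: h=4, slot 4 empty -> index 4.
Insert 95: h=7, slot 7 empty -> index 7.
Insert 779: h=9, h2=10, slot 9 occupied -> index 8.
Insert 394: h=9, h2=5, slot 9 occupied -> index 3.
Table: [∅, ∅, ∅, 394, 26, ∅, ∅, 95, 779, 691, 20]

779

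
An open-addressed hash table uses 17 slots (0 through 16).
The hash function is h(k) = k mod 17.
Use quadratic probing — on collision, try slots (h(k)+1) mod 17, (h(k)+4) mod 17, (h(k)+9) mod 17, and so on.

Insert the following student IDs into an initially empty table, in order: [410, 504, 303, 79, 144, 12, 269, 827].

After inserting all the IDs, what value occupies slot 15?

269

410 hashes to 2; slot 2 is free → place at 2.
504 hashes to 11; slot 11 is free → place at 11.
303 hashes to 14; slot 14 is free → place at 14.
79 hashes to 11; 11 taken → place at 12.
144 hashes to 8; slot 8 is free → place at 8.
12 hashes to 12; 12 taken → place at 13.
269 hashes to 14; 14 taken → place at 15.
827 hashes to 11; 11,12,15 taken → place at 3.
Table: [_, _, 410, 827, _, _, _, _, 144, _, _, 504, 79, 12, 303, 269, _]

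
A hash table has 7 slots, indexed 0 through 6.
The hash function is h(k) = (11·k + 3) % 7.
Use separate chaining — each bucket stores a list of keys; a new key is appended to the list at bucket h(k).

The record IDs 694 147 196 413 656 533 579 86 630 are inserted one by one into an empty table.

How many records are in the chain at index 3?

Insert 694: h=0, bucket 0 empty → new chain.
Insert 147: h=3, bucket 3 empty → new chain.
Insert 196: h=3, bucket 3 nonempty → append to chain.
Insert 413: h=3, bucket 3 nonempty → append to chain.
Insert 656: h=2, bucket 2 empty → new chain.
Insert 533: h=0, bucket 0 nonempty → append to chain.
Insert 579: h=2, bucket 2 nonempty → append to chain.
Insert 86: h=4, bucket 4 empty → new chain.
Insert 630: h=3, bucket 3 nonempty → append to chain.
Final buckets:
0: 694 -> 533
1: -
2: 656 -> 579
3: 147 -> 196 -> 413 -> 630
4: 86
5: -
6: -

4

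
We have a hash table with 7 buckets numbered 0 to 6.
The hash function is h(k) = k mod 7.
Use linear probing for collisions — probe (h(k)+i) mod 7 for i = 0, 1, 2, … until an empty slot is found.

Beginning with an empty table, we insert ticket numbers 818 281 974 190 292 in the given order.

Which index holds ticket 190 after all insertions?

3

818 hashes to 6; slot 6 is free → place at 6.
281 hashes to 1; slot 1 is free → place at 1.
974 hashes to 1; 1 taken → place at 2.
190 hashes to 1; 1,2 taken → place at 3.
292 hashes to 5; slot 5 is free → place at 5.
Table: [—, 281, 974, 190, —, 292, 818]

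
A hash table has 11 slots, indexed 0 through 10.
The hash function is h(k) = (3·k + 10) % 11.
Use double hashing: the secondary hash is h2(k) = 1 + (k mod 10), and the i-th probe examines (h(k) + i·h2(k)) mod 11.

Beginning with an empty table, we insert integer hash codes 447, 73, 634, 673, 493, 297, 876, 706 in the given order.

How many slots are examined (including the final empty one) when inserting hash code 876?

447 hashes to 9; slot 9 is free => place at 9.
73 hashes to 9, h2=4; 9 taken => place at 2.
634 hashes to 9, h2=5; 9 taken => place at 3.
673 hashes to 5; slot 5 is free => place at 5.
493 hashes to 4; slot 4 is free => place at 4.
297 hashes to 10; slot 10 is free => place at 10.
876 hashes to 9, h2=7; 9,5 taken => place at 1.
706 hashes to 5, h2=7; 5,1 taken => place at 8.
Table: [., 876, 73, 634, 493, 673, ., ., 706, 447, 297]

3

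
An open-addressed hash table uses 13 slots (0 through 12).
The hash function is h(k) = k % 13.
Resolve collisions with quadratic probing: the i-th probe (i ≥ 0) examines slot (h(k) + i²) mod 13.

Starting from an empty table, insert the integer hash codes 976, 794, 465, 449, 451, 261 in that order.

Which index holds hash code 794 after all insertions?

2

976: h=1 -> slot 1
794: h=1, probe 1,2 -> slot 2
465: h=10 -> slot 10
449: h=7 -> slot 7
451: h=9 -> slot 9
261: h=1, probe 1,2,5 -> slot 5
Table: [., 976, 794, ., ., 261, ., 449, ., 451, 465, ., .]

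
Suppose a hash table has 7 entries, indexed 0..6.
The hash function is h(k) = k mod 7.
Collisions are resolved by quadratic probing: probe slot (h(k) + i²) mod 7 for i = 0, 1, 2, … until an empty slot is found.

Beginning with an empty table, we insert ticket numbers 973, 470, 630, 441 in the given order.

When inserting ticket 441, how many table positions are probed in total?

4

973 hashes to 0; slot 0 is free -> place at 0.
470 hashes to 1; slot 1 is free -> place at 1.
630 hashes to 0; 0,1 taken -> place at 4.
441 hashes to 0; 0,1,4 taken -> place at 2.
Table: [973, 470, 441, _, 630, _, _]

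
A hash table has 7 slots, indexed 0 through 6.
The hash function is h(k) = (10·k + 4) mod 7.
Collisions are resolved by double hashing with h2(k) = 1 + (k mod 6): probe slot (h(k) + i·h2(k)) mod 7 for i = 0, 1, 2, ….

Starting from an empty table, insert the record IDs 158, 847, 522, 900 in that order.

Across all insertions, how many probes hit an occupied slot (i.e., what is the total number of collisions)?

158: h=2 -> slot 2
847: h=4 -> slot 4
522: h=2, h2=1, probe 2,3 -> slot 3
900: h=2, h2=1, probe 2,3,4,5 -> slot 5
Table: [∅, ∅, 158, 522, 847, 900, ∅]

4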